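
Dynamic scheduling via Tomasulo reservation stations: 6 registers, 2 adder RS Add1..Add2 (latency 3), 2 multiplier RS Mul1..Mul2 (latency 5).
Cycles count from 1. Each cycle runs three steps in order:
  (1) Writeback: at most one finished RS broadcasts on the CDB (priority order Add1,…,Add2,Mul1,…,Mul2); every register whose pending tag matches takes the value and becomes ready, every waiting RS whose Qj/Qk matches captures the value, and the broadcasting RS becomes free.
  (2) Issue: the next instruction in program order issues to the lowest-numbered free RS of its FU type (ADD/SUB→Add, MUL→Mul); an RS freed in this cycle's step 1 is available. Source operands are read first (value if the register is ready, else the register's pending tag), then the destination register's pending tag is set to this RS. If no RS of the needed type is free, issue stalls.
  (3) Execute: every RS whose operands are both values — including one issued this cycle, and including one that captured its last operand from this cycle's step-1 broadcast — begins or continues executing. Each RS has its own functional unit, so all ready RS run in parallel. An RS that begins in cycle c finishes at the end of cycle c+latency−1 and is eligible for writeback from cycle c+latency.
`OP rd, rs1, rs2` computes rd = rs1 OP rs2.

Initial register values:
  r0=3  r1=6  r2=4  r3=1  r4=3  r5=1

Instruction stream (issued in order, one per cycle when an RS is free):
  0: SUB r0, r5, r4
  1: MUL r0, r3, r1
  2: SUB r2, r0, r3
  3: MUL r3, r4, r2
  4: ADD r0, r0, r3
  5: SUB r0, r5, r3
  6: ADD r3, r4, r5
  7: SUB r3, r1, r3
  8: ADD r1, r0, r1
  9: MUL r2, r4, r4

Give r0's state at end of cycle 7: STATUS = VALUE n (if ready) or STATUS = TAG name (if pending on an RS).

STATUS = TAG Add1

cycle 1: issue SUB r0<-Add1 // r0:Add1,r1:6,r2:4,r3:1,r4:3,r5:1
cycle 2: issue MUL r0<-Mul1 // r0:Mul1,r1:6,r2:4,r3:1,r4:3,r5:1
cycle 3: issue SUB r2<-Add2 // r0:Mul1,r1:6,r2:Add2,r3:1,r4:3,r5:1
cycle 4: CDB Add1=-2; issue MUL r3<-Mul2 // r0:Mul1,r1:6,r2:Add2,r3:Mul2,r4:3,r5:1
cycle 5: issue ADD r0<-Add1 // r0:Add1,r1:6,r2:Add2,r3:Mul2,r4:3,r5:1
cycle 6: stall // r0:Add1,r1:6,r2:Add2,r3:Mul2,r4:3,r5:1
cycle 7: CDB Mul1=6; stall // r0:Add1,r1:6,r2:Add2,r3:Mul2,r4:3,r5:1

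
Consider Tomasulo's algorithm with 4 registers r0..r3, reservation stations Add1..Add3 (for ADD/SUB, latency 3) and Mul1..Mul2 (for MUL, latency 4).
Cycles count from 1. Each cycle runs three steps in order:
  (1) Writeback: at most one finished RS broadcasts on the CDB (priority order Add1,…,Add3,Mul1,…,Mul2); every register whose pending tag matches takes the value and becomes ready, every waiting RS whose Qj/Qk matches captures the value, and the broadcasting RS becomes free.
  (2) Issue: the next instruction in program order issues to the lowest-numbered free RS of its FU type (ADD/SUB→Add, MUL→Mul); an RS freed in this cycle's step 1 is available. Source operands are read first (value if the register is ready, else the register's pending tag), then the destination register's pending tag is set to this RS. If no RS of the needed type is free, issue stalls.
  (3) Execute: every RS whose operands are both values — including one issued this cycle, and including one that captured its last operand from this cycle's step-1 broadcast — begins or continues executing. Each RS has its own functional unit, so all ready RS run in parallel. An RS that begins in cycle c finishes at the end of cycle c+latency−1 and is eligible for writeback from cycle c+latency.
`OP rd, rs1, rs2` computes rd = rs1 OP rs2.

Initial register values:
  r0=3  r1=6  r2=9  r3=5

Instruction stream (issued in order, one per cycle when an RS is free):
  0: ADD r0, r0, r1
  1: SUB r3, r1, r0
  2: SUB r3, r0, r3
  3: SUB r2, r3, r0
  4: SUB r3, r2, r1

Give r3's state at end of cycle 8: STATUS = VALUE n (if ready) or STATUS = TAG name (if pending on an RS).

  c1: issue ADD r0<-Add1  regs: r0:Add1,r1:6,r2:9,r3:5
  c2: issue SUB r3<-Add2  regs: r0:Add1,r1:6,r2:9,r3:Add2
  c3: issue SUB r3<-Add3  regs: r0:Add1,r1:6,r2:9,r3:Add3
  c4: CDB Add1=9; issue SUB r2<-Add1  regs: r0:9,r1:6,r2:Add1,r3:Add3
  c5: stall  regs: r0:9,r1:6,r2:Add1,r3:Add3
  c6: stall  regs: r0:9,r1:6,r2:Add1,r3:Add3
  c7: CDB Add2=-3; issue SUB r3<-Add2  regs: r0:9,r1:6,r2:Add1,r3:Add2
  c8: -  regs: r0:9,r1:6,r2:Add1,r3:Add2

STATUS = TAG Add2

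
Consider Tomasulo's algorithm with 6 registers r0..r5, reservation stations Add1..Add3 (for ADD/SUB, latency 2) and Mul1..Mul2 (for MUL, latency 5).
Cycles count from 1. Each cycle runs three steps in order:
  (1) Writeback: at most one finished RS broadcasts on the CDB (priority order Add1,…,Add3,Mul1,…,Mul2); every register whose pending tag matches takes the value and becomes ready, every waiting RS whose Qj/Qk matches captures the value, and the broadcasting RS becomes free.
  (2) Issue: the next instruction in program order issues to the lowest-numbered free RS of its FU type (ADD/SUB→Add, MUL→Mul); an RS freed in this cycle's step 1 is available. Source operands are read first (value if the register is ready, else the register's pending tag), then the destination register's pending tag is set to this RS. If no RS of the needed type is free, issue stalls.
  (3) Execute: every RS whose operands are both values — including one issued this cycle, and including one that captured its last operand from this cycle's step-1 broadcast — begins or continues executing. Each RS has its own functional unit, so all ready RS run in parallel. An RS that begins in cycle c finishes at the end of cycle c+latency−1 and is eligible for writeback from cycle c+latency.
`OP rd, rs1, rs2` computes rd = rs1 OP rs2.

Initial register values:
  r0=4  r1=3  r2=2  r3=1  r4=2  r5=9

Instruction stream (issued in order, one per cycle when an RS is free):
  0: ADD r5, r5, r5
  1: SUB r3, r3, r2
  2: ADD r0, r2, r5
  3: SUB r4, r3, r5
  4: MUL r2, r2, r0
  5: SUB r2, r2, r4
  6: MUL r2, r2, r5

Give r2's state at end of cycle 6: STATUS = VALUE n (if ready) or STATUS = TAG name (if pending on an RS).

  c1: issue ADD r5<-Add1  regs: r0:4,r1:3,r2:2,r3:1,r4:2,r5:Add1
  c2: issue SUB r3<-Add2  regs: r0:4,r1:3,r2:2,r3:Add2,r4:2,r5:Add1
  c3: CDB Add1=18; issue ADD r0<-Add1  regs: r0:Add1,r1:3,r2:2,r3:Add2,r4:2,r5:18
  c4: CDB Add2=-1; issue SUB r4<-Add2  regs: r0:Add1,r1:3,r2:2,r3:-1,r4:Add2,r5:18
  c5: CDB Add1=20; issue MUL r2<-Mul1  regs: r0:20,r1:3,r2:Mul1,r3:-1,r4:Add2,r5:18
  c6: CDB Add2=-19; issue SUB r2<-Add1  regs: r0:20,r1:3,r2:Add1,r3:-1,r4:-19,r5:18

STATUS = TAG Add1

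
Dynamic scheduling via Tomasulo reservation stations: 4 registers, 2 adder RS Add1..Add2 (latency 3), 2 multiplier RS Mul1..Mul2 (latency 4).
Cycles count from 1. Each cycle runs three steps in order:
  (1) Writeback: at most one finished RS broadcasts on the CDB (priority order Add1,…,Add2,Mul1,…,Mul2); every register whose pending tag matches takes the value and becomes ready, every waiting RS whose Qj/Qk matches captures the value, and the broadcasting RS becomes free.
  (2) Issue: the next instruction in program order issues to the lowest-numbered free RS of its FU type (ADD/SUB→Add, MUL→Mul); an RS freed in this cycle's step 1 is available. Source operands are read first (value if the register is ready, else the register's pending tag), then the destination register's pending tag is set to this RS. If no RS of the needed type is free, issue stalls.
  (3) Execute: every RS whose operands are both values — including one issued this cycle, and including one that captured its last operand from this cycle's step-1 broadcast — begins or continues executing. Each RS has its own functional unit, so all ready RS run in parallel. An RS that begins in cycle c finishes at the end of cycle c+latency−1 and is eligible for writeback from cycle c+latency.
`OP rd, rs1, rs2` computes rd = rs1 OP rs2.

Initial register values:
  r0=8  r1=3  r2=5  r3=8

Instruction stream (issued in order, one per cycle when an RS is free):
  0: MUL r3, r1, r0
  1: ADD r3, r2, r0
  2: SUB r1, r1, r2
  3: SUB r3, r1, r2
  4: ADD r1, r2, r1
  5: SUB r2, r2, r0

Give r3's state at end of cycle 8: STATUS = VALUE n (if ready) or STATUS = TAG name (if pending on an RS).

c1: issue MUL r3<-Mul1 | r0:8,r1:3,r2:5,r3:Mul1
c2: issue ADD r3<-Add1 | r0:8,r1:3,r2:5,r3:Add1
c3: issue SUB r1<-Add2 | r0:8,r1:Add2,r2:5,r3:Add1
c4: stall | r0:8,r1:Add2,r2:5,r3:Add1
c5: CDB Add1=13; issue SUB r3<-Add1 | r0:8,r1:Add2,r2:5,r3:Add1
c6: CDB Add2=-2; issue ADD r1<-Add2 | r0:8,r1:Add2,r2:5,r3:Add1
c7: CDB Mul1=24; stall | r0:8,r1:Add2,r2:5,r3:Add1
c8: stall | r0:8,r1:Add2,r2:5,r3:Add1

STATUS = TAG Add1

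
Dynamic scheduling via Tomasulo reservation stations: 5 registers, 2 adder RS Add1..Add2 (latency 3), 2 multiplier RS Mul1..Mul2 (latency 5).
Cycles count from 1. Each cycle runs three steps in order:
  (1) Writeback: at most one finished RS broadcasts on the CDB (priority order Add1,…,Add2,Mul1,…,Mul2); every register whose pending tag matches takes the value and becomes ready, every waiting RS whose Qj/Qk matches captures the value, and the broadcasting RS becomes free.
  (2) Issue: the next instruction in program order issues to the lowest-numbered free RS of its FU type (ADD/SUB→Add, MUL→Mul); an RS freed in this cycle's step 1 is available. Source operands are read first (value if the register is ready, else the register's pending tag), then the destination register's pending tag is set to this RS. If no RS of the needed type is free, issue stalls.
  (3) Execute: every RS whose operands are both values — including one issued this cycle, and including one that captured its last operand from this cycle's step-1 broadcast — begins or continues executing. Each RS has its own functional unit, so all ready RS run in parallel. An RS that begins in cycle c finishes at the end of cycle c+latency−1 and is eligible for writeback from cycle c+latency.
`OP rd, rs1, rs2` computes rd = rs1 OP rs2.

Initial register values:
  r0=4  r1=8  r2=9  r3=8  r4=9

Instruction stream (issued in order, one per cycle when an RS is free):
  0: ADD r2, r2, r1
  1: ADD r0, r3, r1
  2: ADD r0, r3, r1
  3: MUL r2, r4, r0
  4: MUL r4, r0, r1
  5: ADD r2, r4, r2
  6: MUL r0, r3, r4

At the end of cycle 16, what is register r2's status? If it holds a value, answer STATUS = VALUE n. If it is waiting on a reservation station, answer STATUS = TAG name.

  c1: issue ADD r2<-Add1  regs: r0:4,r1:8,r2:Add1,r3:8,r4:9
  c2: issue ADD r0<-Add2  regs: r0:Add2,r1:8,r2:Add1,r3:8,r4:9
  c3: stall  regs: r0:Add2,r1:8,r2:Add1,r3:8,r4:9
  c4: CDB Add1=17; issue ADD r0<-Add1  regs: r0:Add1,r1:8,r2:17,r3:8,r4:9
  c5: CDB Add2=16; issue MUL r2<-Mul1  regs: r0:Add1,r1:8,r2:Mul1,r3:8,r4:9
  c6: issue MUL r4<-Mul2  regs: r0:Add1,r1:8,r2:Mul1,r3:8,r4:Mul2
  c7: CDB Add1=16; issue ADD r2<-Add1  regs: r0:16,r1:8,r2:Add1,r3:8,r4:Mul2
  c8: stall  regs: r0:16,r1:8,r2:Add1,r3:8,r4:Mul2
  c9: stall  regs: r0:16,r1:8,r2:Add1,r3:8,r4:Mul2
  c10: stall  regs: r0:16,r1:8,r2:Add1,r3:8,r4:Mul2
  c11: stall  regs: r0:16,r1:8,r2:Add1,r3:8,r4:Mul2
  c12: CDB Mul1=144; issue MUL r0<-Mul1  regs: r0:Mul1,r1:8,r2:Add1,r3:8,r4:Mul2
  c13: CDB Mul2=128  regs: r0:Mul1,r1:8,r2:Add1,r3:8,r4:128
  c14: -  regs: r0:Mul1,r1:8,r2:Add1,r3:8,r4:128
  c15: -  regs: r0:Mul1,r1:8,r2:Add1,r3:8,r4:128
  c16: CDB Add1=272  regs: r0:Mul1,r1:8,r2:272,r3:8,r4:128

STATUS = VALUE 272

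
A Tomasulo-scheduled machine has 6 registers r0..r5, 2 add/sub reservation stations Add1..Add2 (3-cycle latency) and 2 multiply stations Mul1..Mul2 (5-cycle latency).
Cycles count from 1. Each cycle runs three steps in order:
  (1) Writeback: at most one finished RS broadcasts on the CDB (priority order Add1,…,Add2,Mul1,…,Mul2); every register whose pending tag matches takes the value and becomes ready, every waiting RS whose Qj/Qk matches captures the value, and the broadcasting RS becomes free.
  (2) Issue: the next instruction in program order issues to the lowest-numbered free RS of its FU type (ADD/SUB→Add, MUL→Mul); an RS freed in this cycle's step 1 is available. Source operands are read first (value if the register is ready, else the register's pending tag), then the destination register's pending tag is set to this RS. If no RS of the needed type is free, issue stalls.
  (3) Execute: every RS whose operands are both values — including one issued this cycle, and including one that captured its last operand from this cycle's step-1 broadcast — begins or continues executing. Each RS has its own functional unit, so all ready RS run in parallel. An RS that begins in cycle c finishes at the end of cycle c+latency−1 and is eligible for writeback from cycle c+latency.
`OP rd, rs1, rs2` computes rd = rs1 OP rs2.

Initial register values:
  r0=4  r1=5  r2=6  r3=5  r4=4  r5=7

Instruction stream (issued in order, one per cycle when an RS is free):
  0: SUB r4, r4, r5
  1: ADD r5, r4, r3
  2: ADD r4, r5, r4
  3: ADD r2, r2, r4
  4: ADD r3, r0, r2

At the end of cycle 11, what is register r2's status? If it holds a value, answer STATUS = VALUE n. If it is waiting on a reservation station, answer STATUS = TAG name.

STATUS = TAG Add2

cycle 1: issue SUB r4<-Add1 // r0:4,r1:5,r2:6,r3:5,r4:Add1,r5:7
cycle 2: issue ADD r5<-Add2 // r0:4,r1:5,r2:6,r3:5,r4:Add1,r5:Add2
cycle 3: stall // r0:4,r1:5,r2:6,r3:5,r4:Add1,r5:Add2
cycle 4: CDB Add1=-3; issue ADD r4<-Add1 // r0:4,r1:5,r2:6,r3:5,r4:Add1,r5:Add2
cycle 5: stall // r0:4,r1:5,r2:6,r3:5,r4:Add1,r5:Add2
cycle 6: stall // r0:4,r1:5,r2:6,r3:5,r4:Add1,r5:Add2
cycle 7: CDB Add2=2; issue ADD r2<-Add2 // r0:4,r1:5,r2:Add2,r3:5,r4:Add1,r5:2
cycle 8: stall // r0:4,r1:5,r2:Add2,r3:5,r4:Add1,r5:2
cycle 9: stall // r0:4,r1:5,r2:Add2,r3:5,r4:Add1,r5:2
cycle 10: CDB Add1=-1; issue ADD r3<-Add1 // r0:4,r1:5,r2:Add2,r3:Add1,r4:-1,r5:2
cycle 11: - // r0:4,r1:5,r2:Add2,r3:Add1,r4:-1,r5:2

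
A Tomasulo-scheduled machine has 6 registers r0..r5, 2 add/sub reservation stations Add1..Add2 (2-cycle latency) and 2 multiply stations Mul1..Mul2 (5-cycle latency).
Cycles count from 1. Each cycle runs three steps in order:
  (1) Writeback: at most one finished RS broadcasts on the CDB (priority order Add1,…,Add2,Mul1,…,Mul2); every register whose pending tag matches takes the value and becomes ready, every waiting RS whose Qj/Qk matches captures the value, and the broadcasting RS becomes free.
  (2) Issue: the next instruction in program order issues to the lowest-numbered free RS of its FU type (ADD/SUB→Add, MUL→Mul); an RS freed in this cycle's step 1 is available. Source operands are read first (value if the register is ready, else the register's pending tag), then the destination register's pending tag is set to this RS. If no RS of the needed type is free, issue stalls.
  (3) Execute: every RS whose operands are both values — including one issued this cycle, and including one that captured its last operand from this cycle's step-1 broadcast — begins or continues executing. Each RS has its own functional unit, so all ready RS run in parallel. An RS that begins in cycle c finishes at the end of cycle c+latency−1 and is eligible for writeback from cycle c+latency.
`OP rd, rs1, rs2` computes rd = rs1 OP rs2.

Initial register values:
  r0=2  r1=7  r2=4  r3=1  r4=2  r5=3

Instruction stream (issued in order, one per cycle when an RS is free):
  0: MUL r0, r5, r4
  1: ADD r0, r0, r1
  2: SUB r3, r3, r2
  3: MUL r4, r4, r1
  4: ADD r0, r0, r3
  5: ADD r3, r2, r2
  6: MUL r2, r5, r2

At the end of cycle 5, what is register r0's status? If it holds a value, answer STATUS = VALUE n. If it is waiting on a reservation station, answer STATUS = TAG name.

c1: issue MUL r0<-Mul1 | r0:Mul1,r1:7,r2:4,r3:1,r4:2,r5:3
c2: issue ADD r0<-Add1 | r0:Add1,r1:7,r2:4,r3:1,r4:2,r5:3
c3: issue SUB r3<-Add2 | r0:Add1,r1:7,r2:4,r3:Add2,r4:2,r5:3
c4: issue MUL r4<-Mul2 | r0:Add1,r1:7,r2:4,r3:Add2,r4:Mul2,r5:3
c5: CDB Add2=-3; issue ADD r0<-Add2 | r0:Add2,r1:7,r2:4,r3:-3,r4:Mul2,r5:3

STATUS = TAG Add2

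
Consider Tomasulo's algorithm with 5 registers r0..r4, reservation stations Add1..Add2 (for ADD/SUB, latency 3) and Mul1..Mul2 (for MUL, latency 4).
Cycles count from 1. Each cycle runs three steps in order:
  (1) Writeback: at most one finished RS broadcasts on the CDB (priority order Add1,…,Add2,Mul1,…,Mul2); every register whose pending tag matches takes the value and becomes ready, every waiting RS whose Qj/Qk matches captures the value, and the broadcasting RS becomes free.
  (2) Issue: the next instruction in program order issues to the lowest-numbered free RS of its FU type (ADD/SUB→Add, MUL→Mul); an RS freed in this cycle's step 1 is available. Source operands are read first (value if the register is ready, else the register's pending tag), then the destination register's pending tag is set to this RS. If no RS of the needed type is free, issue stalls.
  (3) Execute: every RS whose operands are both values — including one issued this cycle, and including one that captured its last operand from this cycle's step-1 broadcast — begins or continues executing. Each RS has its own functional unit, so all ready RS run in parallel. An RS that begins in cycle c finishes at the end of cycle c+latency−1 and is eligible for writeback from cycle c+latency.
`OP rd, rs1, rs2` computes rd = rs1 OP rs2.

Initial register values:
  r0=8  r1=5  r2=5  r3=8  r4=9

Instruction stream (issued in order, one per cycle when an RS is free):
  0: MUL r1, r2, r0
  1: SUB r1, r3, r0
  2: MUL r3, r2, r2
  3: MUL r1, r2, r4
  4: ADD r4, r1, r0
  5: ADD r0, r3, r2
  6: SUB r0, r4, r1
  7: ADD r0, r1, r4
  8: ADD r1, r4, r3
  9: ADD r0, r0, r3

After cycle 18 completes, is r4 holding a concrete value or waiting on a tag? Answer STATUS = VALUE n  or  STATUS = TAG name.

  c1: issue MUL r1<-Mul1  regs: r0:8,r1:Mul1,r2:5,r3:8,r4:9
  c2: issue SUB r1<-Add1  regs: r0:8,r1:Add1,r2:5,r3:8,r4:9
  c3: issue MUL r3<-Mul2  regs: r0:8,r1:Add1,r2:5,r3:Mul2,r4:9
  c4: stall  regs: r0:8,r1:Add1,r2:5,r3:Mul2,r4:9
  c5: CDB Add1=0; stall  regs: r0:8,r1:0,r2:5,r3:Mul2,r4:9
  c6: CDB Mul1=40; issue MUL r1<-Mul1  regs: r0:8,r1:Mul1,r2:5,r3:Mul2,r4:9
  c7: CDB Mul2=25; issue ADD r4<-Add1  regs: r0:8,r1:Mul1,r2:5,r3:25,r4:Add1
  c8: issue ADD r0<-Add2  regs: r0:Add2,r1:Mul1,r2:5,r3:25,r4:Add1
  c9: stall  regs: r0:Add2,r1:Mul1,r2:5,r3:25,r4:Add1
  c10: CDB Mul1=45; stall  regs: r0:Add2,r1:45,r2:5,r3:25,r4:Add1
  c11: CDB Add2=30; issue SUB r0<-Add2  regs: r0:Add2,r1:45,r2:5,r3:25,r4:Add1
  c12: stall  regs: r0:Add2,r1:45,r2:5,r3:25,r4:Add1
  c13: CDB Add1=53; issue ADD r0<-Add1  regs: r0:Add1,r1:45,r2:5,r3:25,r4:53
  c14: stall  regs: r0:Add1,r1:45,r2:5,r3:25,r4:53
  c15: stall  regs: r0:Add1,r1:45,r2:5,r3:25,r4:53
  c16: CDB Add1=98; issue ADD r1<-Add1  regs: r0:98,r1:Add1,r2:5,r3:25,r4:53
  c17: CDB Add2=8; issue ADD r0<-Add2  regs: r0:Add2,r1:Add1,r2:5,r3:25,r4:53
  c18: -  regs: r0:Add2,r1:Add1,r2:5,r3:25,r4:53

STATUS = VALUE 53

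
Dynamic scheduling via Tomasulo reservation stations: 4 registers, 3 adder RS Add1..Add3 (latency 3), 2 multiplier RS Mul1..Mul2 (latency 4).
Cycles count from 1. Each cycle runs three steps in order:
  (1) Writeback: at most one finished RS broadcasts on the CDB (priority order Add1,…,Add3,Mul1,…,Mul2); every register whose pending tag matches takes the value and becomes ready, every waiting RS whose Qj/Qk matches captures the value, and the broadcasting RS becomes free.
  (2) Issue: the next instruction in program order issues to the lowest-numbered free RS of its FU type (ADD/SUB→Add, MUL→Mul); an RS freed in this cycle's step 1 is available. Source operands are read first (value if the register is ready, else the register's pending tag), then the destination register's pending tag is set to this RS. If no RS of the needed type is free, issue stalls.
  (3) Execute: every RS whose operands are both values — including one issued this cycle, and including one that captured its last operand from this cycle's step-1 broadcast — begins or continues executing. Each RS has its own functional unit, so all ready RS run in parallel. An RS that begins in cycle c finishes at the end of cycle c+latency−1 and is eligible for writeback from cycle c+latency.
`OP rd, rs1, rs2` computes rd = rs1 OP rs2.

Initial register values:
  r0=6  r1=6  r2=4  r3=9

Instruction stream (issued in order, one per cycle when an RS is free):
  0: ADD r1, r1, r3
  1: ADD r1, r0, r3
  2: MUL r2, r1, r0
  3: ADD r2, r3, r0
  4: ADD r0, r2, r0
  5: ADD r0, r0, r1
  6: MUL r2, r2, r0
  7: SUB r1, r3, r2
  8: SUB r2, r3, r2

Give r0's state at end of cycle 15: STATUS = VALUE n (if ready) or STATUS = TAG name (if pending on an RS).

STATUS = VALUE 36

cycle 1: issue ADD r1<-Add1 // r0:6,r1:Add1,r2:4,r3:9
cycle 2: issue ADD r1<-Add2 // r0:6,r1:Add2,r2:4,r3:9
cycle 3: issue MUL r2<-Mul1 // r0:6,r1:Add2,r2:Mul1,r3:9
cycle 4: CDB Add1=15; issue ADD r2<-Add1 // r0:6,r1:Add2,r2:Add1,r3:9
cycle 5: CDB Add2=15; issue ADD r0<-Add2 // r0:Add2,r1:15,r2:Add1,r3:9
cycle 6: issue ADD r0<-Add3 // r0:Add3,r1:15,r2:Add1,r3:9
cycle 7: CDB Add1=15; issue MUL r2<-Mul2 // r0:Add3,r1:15,r2:Mul2,r3:9
cycle 8: issue SUB r1<-Add1 // r0:Add3,r1:Add1,r2:Mul2,r3:9
cycle 9: CDB Mul1=90; stall // r0:Add3,r1:Add1,r2:Mul2,r3:9
cycle 10: CDB Add2=21; issue SUB r2<-Add2 // r0:Add3,r1:Add1,r2:Add2,r3:9
cycle 11: - // r0:Add3,r1:Add1,r2:Add2,r3:9
cycle 12: - // r0:Add3,r1:Add1,r2:Add2,r3:9
cycle 13: CDB Add3=36 // r0:36,r1:Add1,r2:Add2,r3:9
cycle 14: - // r0:36,r1:Add1,r2:Add2,r3:9
cycle 15: - // r0:36,r1:Add1,r2:Add2,r3:9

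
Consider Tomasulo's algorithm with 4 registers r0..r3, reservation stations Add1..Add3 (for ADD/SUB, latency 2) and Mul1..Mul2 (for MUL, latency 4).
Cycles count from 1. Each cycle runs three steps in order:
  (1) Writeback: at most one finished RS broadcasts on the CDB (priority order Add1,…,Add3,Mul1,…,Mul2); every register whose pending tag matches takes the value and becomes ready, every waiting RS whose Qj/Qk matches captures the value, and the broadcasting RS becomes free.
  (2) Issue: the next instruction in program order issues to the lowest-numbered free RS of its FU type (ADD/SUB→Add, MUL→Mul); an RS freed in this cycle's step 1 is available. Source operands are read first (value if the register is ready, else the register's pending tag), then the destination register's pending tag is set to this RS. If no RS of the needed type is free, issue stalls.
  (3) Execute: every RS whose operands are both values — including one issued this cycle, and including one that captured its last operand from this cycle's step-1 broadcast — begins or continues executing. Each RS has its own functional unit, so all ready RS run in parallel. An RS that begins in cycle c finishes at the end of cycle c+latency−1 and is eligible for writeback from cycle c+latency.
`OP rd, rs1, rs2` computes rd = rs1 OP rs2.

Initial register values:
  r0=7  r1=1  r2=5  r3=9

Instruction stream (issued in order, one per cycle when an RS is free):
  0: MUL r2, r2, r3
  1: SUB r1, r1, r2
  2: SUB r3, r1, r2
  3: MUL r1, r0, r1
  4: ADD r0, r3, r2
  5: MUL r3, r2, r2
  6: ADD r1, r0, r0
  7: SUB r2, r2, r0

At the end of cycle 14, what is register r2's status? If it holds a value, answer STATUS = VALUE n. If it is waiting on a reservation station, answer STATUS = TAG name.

c1: issue MUL r2<-Mul1 | r0:7,r1:1,r2:Mul1,r3:9
c2: issue SUB r1<-Add1 | r0:7,r1:Add1,r2:Mul1,r3:9
c3: issue SUB r3<-Add2 | r0:7,r1:Add1,r2:Mul1,r3:Add2
c4: issue MUL r1<-Mul2 | r0:7,r1:Mul2,r2:Mul1,r3:Add2
c5: CDB Mul1=45; issue ADD r0<-Add3 | r0:Add3,r1:Mul2,r2:45,r3:Add2
c6: issue MUL r3<-Mul1 | r0:Add3,r1:Mul2,r2:45,r3:Mul1
c7: CDB Add1=-44; issue ADD r1<-Add1 | r0:Add3,r1:Add1,r2:45,r3:Mul1
c8: stall | r0:Add3,r1:Add1,r2:45,r3:Mul1
c9: CDB Add2=-89; issue SUB r2<-Add2 | r0:Add3,r1:Add1,r2:Add2,r3:Mul1
c10: CDB Mul1=2025 | r0:Add3,r1:Add1,r2:Add2,r3:2025
c11: CDB Add3=-44 | r0:-44,r1:Add1,r2:Add2,r3:2025
c12: CDB Mul2=-308 | r0:-44,r1:Add1,r2:Add2,r3:2025
c13: CDB Add1=-88 | r0:-44,r1:-88,r2:Add2,r3:2025
c14: CDB Add2=89 | r0:-44,r1:-88,r2:89,r3:2025

STATUS = VALUE 89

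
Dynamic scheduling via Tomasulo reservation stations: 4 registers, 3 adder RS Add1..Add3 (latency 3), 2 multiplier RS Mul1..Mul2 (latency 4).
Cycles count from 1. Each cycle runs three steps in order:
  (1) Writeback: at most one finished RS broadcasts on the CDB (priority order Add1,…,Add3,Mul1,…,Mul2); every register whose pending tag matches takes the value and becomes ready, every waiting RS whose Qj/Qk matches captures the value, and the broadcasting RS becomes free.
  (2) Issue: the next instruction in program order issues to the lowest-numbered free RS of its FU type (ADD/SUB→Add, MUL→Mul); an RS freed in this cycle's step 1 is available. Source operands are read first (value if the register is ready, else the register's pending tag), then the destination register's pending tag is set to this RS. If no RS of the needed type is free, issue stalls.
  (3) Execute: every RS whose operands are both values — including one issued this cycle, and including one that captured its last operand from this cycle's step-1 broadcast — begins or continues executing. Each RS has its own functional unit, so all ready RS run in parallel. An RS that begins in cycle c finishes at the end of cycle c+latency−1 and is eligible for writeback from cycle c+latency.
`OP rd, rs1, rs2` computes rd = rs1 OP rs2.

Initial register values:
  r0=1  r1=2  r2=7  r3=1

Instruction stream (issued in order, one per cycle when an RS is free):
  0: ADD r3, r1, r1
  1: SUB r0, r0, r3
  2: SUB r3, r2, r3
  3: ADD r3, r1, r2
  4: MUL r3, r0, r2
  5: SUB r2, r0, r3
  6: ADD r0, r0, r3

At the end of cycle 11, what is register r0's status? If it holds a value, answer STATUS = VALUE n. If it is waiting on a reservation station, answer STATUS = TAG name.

STATUS = TAG Add2

c1: issue ADD r3<-Add1 | r0:1,r1:2,r2:7,r3:Add1
c2: issue SUB r0<-Add2 | r0:Add2,r1:2,r2:7,r3:Add1
c3: issue SUB r3<-Add3 | r0:Add2,r1:2,r2:7,r3:Add3
c4: CDB Add1=4; issue ADD r3<-Add1 | r0:Add2,r1:2,r2:7,r3:Add1
c5: issue MUL r3<-Mul1 | r0:Add2,r1:2,r2:7,r3:Mul1
c6: stall | r0:Add2,r1:2,r2:7,r3:Mul1
c7: CDB Add1=9; issue SUB r2<-Add1 | r0:Add2,r1:2,r2:Add1,r3:Mul1
c8: CDB Add2=-3; issue ADD r0<-Add2 | r0:Add2,r1:2,r2:Add1,r3:Mul1
c9: CDB Add3=3 | r0:Add2,r1:2,r2:Add1,r3:Mul1
c10: - | r0:Add2,r1:2,r2:Add1,r3:Mul1
c11: - | r0:Add2,r1:2,r2:Add1,r3:Mul1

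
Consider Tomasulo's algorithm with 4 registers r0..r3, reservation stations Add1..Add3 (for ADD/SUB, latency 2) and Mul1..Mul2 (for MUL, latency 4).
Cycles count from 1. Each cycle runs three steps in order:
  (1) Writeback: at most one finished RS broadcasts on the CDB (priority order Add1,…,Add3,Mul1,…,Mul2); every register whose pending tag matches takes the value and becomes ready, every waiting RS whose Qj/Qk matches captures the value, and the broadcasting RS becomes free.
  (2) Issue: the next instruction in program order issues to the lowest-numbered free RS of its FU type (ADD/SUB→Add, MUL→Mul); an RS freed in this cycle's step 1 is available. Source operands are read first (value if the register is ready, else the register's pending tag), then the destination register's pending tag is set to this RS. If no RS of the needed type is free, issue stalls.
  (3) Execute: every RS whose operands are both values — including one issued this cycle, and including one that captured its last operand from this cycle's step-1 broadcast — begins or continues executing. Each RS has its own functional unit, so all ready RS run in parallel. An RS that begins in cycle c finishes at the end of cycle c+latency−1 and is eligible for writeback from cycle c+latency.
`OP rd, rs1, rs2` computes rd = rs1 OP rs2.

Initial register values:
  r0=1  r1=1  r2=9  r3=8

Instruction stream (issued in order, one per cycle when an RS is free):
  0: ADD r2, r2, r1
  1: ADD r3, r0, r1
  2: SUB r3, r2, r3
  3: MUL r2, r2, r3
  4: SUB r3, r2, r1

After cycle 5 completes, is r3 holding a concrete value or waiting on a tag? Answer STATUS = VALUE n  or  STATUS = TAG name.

c1: issue ADD r2<-Add1 | r0:1,r1:1,r2:Add1,r3:8
c2: issue ADD r3<-Add2 | r0:1,r1:1,r2:Add1,r3:Add2
c3: CDB Add1=10; issue SUB r3<-Add1 | r0:1,r1:1,r2:10,r3:Add1
c4: CDB Add2=2; issue MUL r2<-Mul1 | r0:1,r1:1,r2:Mul1,r3:Add1
c5: issue SUB r3<-Add2 | r0:1,r1:1,r2:Mul1,r3:Add2

STATUS = TAG Add2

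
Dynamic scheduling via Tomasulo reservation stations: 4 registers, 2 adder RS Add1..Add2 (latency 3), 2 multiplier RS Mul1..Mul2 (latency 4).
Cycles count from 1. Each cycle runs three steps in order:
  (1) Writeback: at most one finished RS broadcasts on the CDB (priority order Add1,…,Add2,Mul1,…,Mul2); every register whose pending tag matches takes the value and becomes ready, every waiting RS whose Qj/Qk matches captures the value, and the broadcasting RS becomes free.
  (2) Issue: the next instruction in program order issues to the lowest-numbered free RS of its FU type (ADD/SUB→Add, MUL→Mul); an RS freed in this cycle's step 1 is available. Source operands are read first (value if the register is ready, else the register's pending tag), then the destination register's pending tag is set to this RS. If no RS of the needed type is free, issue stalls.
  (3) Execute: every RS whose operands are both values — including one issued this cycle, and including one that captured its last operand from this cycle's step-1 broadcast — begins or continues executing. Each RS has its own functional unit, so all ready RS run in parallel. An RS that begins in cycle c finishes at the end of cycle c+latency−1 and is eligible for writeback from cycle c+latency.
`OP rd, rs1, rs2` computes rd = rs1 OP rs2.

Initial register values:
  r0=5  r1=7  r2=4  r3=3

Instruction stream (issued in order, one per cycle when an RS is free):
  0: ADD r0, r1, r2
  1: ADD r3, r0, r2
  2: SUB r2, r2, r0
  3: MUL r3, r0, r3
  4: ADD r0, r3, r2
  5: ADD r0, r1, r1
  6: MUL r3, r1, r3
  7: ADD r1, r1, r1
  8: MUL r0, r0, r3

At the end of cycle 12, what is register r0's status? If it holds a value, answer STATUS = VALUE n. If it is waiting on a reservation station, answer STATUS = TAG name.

STATUS = TAG Mul1

  c1: issue ADD r0<-Add1  regs: r0:Add1,r1:7,r2:4,r3:3
  c2: issue ADD r3<-Add2  regs: r0:Add1,r1:7,r2:4,r3:Add2
  c3: stall  regs: r0:Add1,r1:7,r2:4,r3:Add2
  c4: CDB Add1=11; issue SUB r2<-Add1  regs: r0:11,r1:7,r2:Add1,r3:Add2
  c5: issue MUL r3<-Mul1  regs: r0:11,r1:7,r2:Add1,r3:Mul1
  c6: stall  regs: r0:11,r1:7,r2:Add1,r3:Mul1
  c7: CDB Add1=-7; issue ADD r0<-Add1  regs: r0:Add1,r1:7,r2:-7,r3:Mul1
  c8: CDB Add2=15; issue ADD r0<-Add2  regs: r0:Add2,r1:7,r2:-7,r3:Mul1
  c9: issue MUL r3<-Mul2  regs: r0:Add2,r1:7,r2:-7,r3:Mul2
  c10: stall  regs: r0:Add2,r1:7,r2:-7,r3:Mul2
  c11: CDB Add2=14; issue ADD r1<-Add2  regs: r0:14,r1:Add2,r2:-7,r3:Mul2
  c12: CDB Mul1=165; issue MUL r0<-Mul1  regs: r0:Mul1,r1:Add2,r2:-7,r3:Mul2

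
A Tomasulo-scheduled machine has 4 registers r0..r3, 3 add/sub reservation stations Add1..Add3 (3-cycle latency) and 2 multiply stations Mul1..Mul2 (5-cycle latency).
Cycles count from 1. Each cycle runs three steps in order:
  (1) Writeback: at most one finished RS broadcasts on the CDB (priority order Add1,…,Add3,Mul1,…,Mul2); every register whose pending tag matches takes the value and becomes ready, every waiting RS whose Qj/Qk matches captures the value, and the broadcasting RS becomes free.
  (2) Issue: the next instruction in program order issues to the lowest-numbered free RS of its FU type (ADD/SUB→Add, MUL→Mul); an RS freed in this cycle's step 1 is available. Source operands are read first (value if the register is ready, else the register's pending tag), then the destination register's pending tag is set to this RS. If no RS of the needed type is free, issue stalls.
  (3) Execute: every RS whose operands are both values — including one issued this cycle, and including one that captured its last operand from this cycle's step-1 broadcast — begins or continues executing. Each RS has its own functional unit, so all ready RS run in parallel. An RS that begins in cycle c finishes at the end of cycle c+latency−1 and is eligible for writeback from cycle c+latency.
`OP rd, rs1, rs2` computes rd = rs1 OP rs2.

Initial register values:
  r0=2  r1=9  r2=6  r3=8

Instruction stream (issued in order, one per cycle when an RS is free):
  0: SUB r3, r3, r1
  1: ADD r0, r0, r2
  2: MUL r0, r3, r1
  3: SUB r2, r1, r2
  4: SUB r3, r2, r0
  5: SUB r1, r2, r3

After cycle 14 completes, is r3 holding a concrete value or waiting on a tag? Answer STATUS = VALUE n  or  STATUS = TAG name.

STATUS = VALUE 12

c1: issue SUB r3<-Add1 | r0:2,r1:9,r2:6,r3:Add1
c2: issue ADD r0<-Add2 | r0:Add2,r1:9,r2:6,r3:Add1
c3: issue MUL r0<-Mul1 | r0:Mul1,r1:9,r2:6,r3:Add1
c4: CDB Add1=-1; issue SUB r2<-Add1 | r0:Mul1,r1:9,r2:Add1,r3:-1
c5: CDB Add2=8; issue SUB r3<-Add2 | r0:Mul1,r1:9,r2:Add1,r3:Add2
c6: issue SUB r1<-Add3 | r0:Mul1,r1:Add3,r2:Add1,r3:Add2
c7: CDB Add1=3 | r0:Mul1,r1:Add3,r2:3,r3:Add2
c8: - | r0:Mul1,r1:Add3,r2:3,r3:Add2
c9: CDB Mul1=-9 | r0:-9,r1:Add3,r2:3,r3:Add2
c10: - | r0:-9,r1:Add3,r2:3,r3:Add2
c11: - | r0:-9,r1:Add3,r2:3,r3:Add2
c12: CDB Add2=12 | r0:-9,r1:Add3,r2:3,r3:12
c13: - | r0:-9,r1:Add3,r2:3,r3:12
c14: - | r0:-9,r1:Add3,r2:3,r3:12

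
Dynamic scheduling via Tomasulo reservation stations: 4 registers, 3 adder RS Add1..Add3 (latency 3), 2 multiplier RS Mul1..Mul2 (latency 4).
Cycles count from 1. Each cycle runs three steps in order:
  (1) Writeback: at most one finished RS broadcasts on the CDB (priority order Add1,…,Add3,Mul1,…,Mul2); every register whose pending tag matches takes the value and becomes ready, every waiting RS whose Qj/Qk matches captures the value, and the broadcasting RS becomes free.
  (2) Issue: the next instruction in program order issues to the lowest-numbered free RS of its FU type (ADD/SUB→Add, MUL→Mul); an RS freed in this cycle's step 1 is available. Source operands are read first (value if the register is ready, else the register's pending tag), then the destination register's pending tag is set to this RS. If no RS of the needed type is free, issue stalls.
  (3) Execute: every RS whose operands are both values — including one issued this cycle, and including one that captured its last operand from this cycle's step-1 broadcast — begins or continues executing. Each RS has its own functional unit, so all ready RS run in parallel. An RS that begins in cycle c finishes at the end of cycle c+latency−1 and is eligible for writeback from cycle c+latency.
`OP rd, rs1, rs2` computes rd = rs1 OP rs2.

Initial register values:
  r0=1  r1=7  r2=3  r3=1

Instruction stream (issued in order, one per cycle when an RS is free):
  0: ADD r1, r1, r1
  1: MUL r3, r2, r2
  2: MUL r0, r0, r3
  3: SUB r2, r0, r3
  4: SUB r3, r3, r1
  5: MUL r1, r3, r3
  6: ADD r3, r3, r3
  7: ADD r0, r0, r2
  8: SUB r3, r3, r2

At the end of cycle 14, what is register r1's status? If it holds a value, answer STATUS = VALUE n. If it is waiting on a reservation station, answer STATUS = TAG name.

c1: issue ADD r1<-Add1 | r0:1,r1:Add1,r2:3,r3:1
c2: issue MUL r3<-Mul1 | r0:1,r1:Add1,r2:3,r3:Mul1
c3: issue MUL r0<-Mul2 | r0:Mul2,r1:Add1,r2:3,r3:Mul1
c4: CDB Add1=14; issue SUB r2<-Add1 | r0:Mul2,r1:14,r2:Add1,r3:Mul1
c5: issue SUB r3<-Add2 | r0:Mul2,r1:14,r2:Add1,r3:Add2
c6: CDB Mul1=9; issue MUL r1<-Mul1 | r0:Mul2,r1:Mul1,r2:Add1,r3:Add2
c7: issue ADD r3<-Add3 | r0:Mul2,r1:Mul1,r2:Add1,r3:Add3
c8: stall | r0:Mul2,r1:Mul1,r2:Add1,r3:Add3
c9: CDB Add2=-5; issue ADD r0<-Add2 | r0:Add2,r1:Mul1,r2:Add1,r3:Add3
c10: CDB Mul2=9; stall | r0:Add2,r1:Mul1,r2:Add1,r3:Add3
c11: stall | r0:Add2,r1:Mul1,r2:Add1,r3:Add3
c12: CDB Add3=-10; issue SUB r3<-Add3 | r0:Add2,r1:Mul1,r2:Add1,r3:Add3
c13: CDB Add1=0 | r0:Add2,r1:Mul1,r2:0,r3:Add3
c14: CDB Mul1=25 | r0:Add2,r1:25,r2:0,r3:Add3

STATUS = VALUE 25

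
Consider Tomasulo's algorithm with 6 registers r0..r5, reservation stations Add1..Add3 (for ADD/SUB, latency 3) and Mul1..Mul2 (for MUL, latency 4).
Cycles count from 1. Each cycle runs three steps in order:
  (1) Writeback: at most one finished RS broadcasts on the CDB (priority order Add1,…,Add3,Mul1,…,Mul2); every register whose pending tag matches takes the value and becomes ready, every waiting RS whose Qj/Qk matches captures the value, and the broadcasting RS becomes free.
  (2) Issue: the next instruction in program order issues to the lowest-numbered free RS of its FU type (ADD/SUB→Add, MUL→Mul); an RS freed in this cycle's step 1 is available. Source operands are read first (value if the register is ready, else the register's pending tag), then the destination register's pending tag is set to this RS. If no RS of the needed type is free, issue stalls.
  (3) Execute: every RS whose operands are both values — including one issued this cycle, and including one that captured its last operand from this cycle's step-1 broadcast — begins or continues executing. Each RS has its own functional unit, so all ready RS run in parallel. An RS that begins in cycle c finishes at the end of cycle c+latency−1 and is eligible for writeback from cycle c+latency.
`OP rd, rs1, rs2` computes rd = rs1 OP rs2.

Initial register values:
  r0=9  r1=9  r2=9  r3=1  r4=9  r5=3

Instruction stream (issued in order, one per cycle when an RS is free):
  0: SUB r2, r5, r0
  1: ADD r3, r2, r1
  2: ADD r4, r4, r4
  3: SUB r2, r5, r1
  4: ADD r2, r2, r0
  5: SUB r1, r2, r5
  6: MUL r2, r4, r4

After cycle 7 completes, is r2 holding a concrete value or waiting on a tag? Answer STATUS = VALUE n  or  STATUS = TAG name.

cycle 1: issue SUB r2<-Add1 // r0:9,r1:9,r2:Add1,r3:1,r4:9,r5:3
cycle 2: issue ADD r3<-Add2 // r0:9,r1:9,r2:Add1,r3:Add2,r4:9,r5:3
cycle 3: issue ADD r4<-Add3 // r0:9,r1:9,r2:Add1,r3:Add2,r4:Add3,r5:3
cycle 4: CDB Add1=-6; issue SUB r2<-Add1 // r0:9,r1:9,r2:Add1,r3:Add2,r4:Add3,r5:3
cycle 5: stall // r0:9,r1:9,r2:Add1,r3:Add2,r4:Add3,r5:3
cycle 6: CDB Add3=18; issue ADD r2<-Add3 // r0:9,r1:9,r2:Add3,r3:Add2,r4:18,r5:3
cycle 7: CDB Add1=-6; issue SUB r1<-Add1 // r0:9,r1:Add1,r2:Add3,r3:Add2,r4:18,r5:3

STATUS = TAG Add3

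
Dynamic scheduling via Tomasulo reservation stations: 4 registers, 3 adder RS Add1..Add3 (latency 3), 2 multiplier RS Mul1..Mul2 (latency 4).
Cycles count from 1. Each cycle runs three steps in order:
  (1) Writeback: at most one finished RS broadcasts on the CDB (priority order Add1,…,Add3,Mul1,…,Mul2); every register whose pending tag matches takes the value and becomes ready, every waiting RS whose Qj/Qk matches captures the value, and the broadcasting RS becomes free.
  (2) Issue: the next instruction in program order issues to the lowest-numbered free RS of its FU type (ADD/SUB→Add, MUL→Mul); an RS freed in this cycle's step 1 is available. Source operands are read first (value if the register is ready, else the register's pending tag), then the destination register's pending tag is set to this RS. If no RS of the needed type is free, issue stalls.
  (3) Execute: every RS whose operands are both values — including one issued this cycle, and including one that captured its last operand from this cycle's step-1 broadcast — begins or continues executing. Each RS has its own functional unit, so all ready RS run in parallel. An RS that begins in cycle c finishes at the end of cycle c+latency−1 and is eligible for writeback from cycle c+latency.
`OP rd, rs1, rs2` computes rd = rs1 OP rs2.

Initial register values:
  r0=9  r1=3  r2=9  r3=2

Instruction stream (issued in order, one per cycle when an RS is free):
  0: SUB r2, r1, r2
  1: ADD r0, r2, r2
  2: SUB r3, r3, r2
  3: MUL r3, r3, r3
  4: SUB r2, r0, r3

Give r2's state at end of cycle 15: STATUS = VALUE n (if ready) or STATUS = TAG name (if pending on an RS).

STATUS = VALUE -76

c1: issue SUB r2<-Add1 | r0:9,r1:3,r2:Add1,r3:2
c2: issue ADD r0<-Add2 | r0:Add2,r1:3,r2:Add1,r3:2
c3: issue SUB r3<-Add3 | r0:Add2,r1:3,r2:Add1,r3:Add3
c4: CDB Add1=-6; issue MUL r3<-Mul1 | r0:Add2,r1:3,r2:-6,r3:Mul1
c5: issue SUB r2<-Add1 | r0:Add2,r1:3,r2:Add1,r3:Mul1
c6: - | r0:Add2,r1:3,r2:Add1,r3:Mul1
c7: CDB Add2=-12 | r0:-12,r1:3,r2:Add1,r3:Mul1
c8: CDB Add3=8 | r0:-12,r1:3,r2:Add1,r3:Mul1
c9: - | r0:-12,r1:3,r2:Add1,r3:Mul1
c10: - | r0:-12,r1:3,r2:Add1,r3:Mul1
c11: - | r0:-12,r1:3,r2:Add1,r3:Mul1
c12: CDB Mul1=64 | r0:-12,r1:3,r2:Add1,r3:64
c13: - | r0:-12,r1:3,r2:Add1,r3:64
c14: - | r0:-12,r1:3,r2:Add1,r3:64
c15: CDB Add1=-76 | r0:-12,r1:3,r2:-76,r3:64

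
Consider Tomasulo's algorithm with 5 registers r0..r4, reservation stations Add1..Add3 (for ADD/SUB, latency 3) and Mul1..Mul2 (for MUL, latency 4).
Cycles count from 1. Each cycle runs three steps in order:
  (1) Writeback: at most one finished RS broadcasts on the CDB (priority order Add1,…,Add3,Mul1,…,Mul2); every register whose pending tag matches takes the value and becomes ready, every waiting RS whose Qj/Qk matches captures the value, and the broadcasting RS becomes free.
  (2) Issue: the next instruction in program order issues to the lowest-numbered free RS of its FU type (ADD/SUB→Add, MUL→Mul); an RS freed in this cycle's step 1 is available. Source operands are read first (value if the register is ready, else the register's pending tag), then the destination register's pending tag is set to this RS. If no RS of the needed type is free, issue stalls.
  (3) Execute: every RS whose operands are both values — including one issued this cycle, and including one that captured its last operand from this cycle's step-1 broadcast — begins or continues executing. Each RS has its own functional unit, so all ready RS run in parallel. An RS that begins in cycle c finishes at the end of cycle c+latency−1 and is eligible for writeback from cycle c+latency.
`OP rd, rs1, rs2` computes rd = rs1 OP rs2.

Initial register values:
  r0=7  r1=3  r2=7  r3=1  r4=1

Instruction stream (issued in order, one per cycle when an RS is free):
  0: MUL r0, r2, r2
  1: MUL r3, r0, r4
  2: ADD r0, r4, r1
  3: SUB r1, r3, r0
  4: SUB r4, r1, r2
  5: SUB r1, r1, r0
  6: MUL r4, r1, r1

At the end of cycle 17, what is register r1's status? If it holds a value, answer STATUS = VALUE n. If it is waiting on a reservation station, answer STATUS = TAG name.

  c1: issue MUL r0<-Mul1  regs: r0:Mul1,r1:3,r2:7,r3:1,r4:1
  c2: issue MUL r3<-Mul2  regs: r0:Mul1,r1:3,r2:7,r3:Mul2,r4:1
  c3: issue ADD r0<-Add1  regs: r0:Add1,r1:3,r2:7,r3:Mul2,r4:1
  c4: issue SUB r1<-Add2  regs: r0:Add1,r1:Add2,r2:7,r3:Mul2,r4:1
  c5: CDB Mul1=49; issue SUB r4<-Add3  regs: r0:Add1,r1:Add2,r2:7,r3:Mul2,r4:Add3
  c6: CDB Add1=4; issue SUB r1<-Add1  regs: r0:4,r1:Add1,r2:7,r3:Mul2,r4:Add3
  c7: issue MUL r4<-Mul1  regs: r0:4,r1:Add1,r2:7,r3:Mul2,r4:Mul1
  c8: -  regs: r0:4,r1:Add1,r2:7,r3:Mul2,r4:Mul1
  c9: CDB Mul2=49  regs: r0:4,r1:Add1,r2:7,r3:49,r4:Mul1
  c10: -  regs: r0:4,r1:Add1,r2:7,r3:49,r4:Mul1
  c11: -  regs: r0:4,r1:Add1,r2:7,r3:49,r4:Mul1
  c12: CDB Add2=45  regs: r0:4,r1:Add1,r2:7,r3:49,r4:Mul1
  c13: -  regs: r0:4,r1:Add1,r2:7,r3:49,r4:Mul1
  c14: -  regs: r0:4,r1:Add1,r2:7,r3:49,r4:Mul1
  c15: CDB Add1=41  regs: r0:4,r1:41,r2:7,r3:49,r4:Mul1
  c16: CDB Add3=38  regs: r0:4,r1:41,r2:7,r3:49,r4:Mul1
  c17: -  regs: r0:4,r1:41,r2:7,r3:49,r4:Mul1

STATUS = VALUE 41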